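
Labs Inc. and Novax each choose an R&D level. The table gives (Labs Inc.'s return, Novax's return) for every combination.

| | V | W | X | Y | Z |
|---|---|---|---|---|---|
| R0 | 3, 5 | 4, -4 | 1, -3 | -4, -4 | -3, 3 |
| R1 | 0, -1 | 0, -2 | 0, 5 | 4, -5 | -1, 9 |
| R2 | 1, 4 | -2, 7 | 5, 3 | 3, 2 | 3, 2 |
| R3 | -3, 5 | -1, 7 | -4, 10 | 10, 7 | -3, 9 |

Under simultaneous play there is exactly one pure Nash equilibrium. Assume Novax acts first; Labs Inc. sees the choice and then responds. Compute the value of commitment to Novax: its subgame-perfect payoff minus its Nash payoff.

Backward induction with Novax moving first.
- V → Labs Inc. plays R0 (best of 3, 0, 1, -3); Novax gets 5.
- W → Labs Inc. plays R0 (best of 4, 0, -2, -1); Novax gets -4.
- X → Labs Inc. plays R2 (best of 1, 0, 5, -4); Novax gets 3.
- Y → Labs Inc. plays R3 (best of -4, 4, 3, 10); Novax gets 7.
- Z → Labs Inc. plays R2 (best of -3, -1, 3, -3); Novax gets 2.
Among 5, -4, 3, 7, 2, the best is 7 at Y. Subgame-perfect outcome: (R3, Y) with payoffs (10, 7).
For the simultaneous game, intersect best replies.
Labs Inc.'s best replies: V→R0; W→R0; X→R2; Y→R3; Z→R2.
Novax's best replies: R0→V; R1→Z; R2→W; R3→X.
Only (R0, V) has each player best-responding; Nash payoffs (3, 5).
Novax's commitment gain: 7 − 5 = 2.

2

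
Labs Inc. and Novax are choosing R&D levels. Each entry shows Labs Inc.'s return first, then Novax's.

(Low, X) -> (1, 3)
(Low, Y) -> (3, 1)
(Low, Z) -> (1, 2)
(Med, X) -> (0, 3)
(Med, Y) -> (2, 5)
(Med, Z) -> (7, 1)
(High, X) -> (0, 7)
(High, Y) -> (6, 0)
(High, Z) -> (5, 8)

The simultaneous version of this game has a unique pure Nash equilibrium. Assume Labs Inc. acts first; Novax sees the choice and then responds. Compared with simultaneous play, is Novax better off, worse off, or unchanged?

better off

Solve by backward induction (Labs Inc. leads).
- Low: Novax compares 3, 1, 2 and picks X; Labs Inc. would get 1.
- Med: Novax compares 3, 5, 1 and picks Y; Labs Inc. would get 2.
- High: Novax compares 7, 0, 8 and picks Z; Labs Inc. would get 5.
Labs Inc.'s induced payoffs are 1, 2, 5, so Labs Inc. commits to High. Subgame-perfect outcome: (High, Z) with payoffs (5, 8).
Now find the simultaneous Nash equilibrium.
Labs Inc.'s best replies: X→Low; Y→High; Z→Med.
Novax's best replies: Low→X; Med→Y; High→Z.
The unique mutual best reply is (Low, X), giving (1, 3).
Novax earns 8 sequentially versus 3 at the Nash outcome: better off.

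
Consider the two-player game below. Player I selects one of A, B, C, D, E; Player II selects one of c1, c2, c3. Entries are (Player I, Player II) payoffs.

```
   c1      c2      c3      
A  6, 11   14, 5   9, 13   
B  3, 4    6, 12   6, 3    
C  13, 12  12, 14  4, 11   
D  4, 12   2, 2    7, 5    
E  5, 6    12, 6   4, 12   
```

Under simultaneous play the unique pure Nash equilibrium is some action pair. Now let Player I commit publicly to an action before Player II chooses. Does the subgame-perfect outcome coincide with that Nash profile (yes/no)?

no

Backward induction with Player I moving first.
- A: Player II compares 11, 5, 13 and picks c3; Player I would get 9.
- B: Player II compares 4, 12, 3 and picks c2; Player I would get 6.
- C: Player II compares 12, 14, 11 and picks c2; Player I would get 12.
- D: Player II compares 12, 2, 5 and picks c1; Player I would get 4.
- E: Player II compares 6, 6, 12 and picks c3; Player I would get 4.
Among 9, 6, 12, 4, 4, the best is 12 at C. Subgame-perfect outcome: (C, c2) with payoffs (12, 14).
Now find the simultaneous Nash equilibrium.
Player I's best replies: c1→C; c2→A; c3→A.
Player II's best replies: A→c3; B→c2; C→c2; D→c1; E→c3.
Only (A, c3) has each player best-responding; Nash payoffs (9, 13).
Sequential outcome (C, c2) differs from the Nash profile (A, c3).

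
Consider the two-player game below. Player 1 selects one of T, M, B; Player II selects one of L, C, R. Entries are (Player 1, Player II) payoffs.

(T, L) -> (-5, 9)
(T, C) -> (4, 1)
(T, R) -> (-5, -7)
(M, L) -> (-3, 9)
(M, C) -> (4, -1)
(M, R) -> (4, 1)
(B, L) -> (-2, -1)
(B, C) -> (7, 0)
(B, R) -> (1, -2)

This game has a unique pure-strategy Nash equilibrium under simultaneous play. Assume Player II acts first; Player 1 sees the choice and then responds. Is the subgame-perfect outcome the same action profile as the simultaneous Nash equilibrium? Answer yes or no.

Backward induction with Player II moving first.
- L → Player 1 plays B (best of -5, -3, -2); Player II gets -1.
- C → Player 1 plays B (best of 4, 4, 7); Player II gets 0.
- R → Player 1 plays M (best of -5, 4, 1); Player II gets 1.
Maximizing over -1, 0, 1, Player II chooses R. Subgame-perfect outcome: (M, R) with payoffs (4, 1).
For the simultaneous game, intersect best replies.
Player 1's best replies: L→B; C→B; R→M.
Player II's best replies: T→L; M→L; B→C.
Only (B, C) has each player best-responding; Nash payoffs (7, 0).
Sequential outcome (M, R) differs from the Nash profile (B, C).

no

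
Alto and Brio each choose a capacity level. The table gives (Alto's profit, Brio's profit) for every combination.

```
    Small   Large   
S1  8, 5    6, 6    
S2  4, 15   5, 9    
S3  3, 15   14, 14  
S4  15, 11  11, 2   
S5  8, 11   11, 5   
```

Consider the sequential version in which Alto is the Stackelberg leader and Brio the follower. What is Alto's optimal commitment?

Work backward from Brio's decision.
- S1 → Brio plays Large (best of 5, 6); Alto gets 6.
- S2 → Brio plays Small (best of 15, 9); Alto gets 4.
- S3 → Brio plays Small (best of 15, 14); Alto gets 3.
- S4 → Brio plays Small (best of 11, 2); Alto gets 15.
- S5 → Brio plays Small (best of 11, 5); Alto gets 8.
Alto's induced payoffs are 6, 4, 3, 15, 8, so Alto commits to S4. Subgame-perfect outcome: (S4, Small) with payoffs (15, 11).

S4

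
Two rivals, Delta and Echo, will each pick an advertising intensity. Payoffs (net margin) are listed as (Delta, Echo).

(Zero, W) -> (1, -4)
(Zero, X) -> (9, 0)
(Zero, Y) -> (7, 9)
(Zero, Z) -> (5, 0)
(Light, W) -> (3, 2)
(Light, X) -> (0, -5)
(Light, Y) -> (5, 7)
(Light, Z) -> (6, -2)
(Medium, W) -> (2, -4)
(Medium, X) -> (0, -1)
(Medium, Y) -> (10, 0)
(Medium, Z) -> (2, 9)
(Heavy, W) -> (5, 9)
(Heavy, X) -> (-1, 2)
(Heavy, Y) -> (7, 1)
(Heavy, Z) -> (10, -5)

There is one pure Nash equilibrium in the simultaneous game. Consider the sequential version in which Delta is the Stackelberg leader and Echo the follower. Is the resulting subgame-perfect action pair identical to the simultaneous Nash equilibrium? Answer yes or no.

no

Backward induction with Delta moving first.
- Zero → Echo plays Y (best of -4, 0, 9, 0); Delta gets 7.
- Light → Echo plays Y (best of 2, -5, 7, -2); Delta gets 5.
- Medium → Echo plays Z (best of -4, -1, 0, 9); Delta gets 2.
- Heavy → Echo plays W (best of 9, 2, 1, -5); Delta gets 5.
Maximizing over 7, 5, 2, 5, Delta chooses Zero. Subgame-perfect outcome: (Zero, Y) with payoffs (7, 9).
Now find the simultaneous Nash equilibrium.
Delta's best replies: W→Heavy; X→Zero; Y→Medium; Z→Heavy.
Echo's best replies: Zero→Y; Light→Y; Medium→Z; Heavy→W.
The unique mutual best reply is (Heavy, W), giving (5, 9).
Sequential outcome (Zero, Y) differs from the Nash profile (Heavy, W).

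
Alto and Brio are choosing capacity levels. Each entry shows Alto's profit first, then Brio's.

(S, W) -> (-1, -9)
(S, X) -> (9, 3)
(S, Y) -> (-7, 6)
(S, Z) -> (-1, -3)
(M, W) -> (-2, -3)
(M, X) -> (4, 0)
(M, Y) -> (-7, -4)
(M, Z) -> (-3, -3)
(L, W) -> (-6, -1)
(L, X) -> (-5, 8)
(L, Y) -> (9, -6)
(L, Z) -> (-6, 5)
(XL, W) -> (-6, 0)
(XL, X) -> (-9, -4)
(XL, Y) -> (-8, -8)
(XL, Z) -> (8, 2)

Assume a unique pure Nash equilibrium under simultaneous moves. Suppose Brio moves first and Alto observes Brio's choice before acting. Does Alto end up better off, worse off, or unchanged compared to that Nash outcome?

Solve by backward induction (Brio leads).
- W: Alto compares -1, -2, -6, -6 and picks S; Brio would get -9.
- X: Alto compares 9, 4, -5, -9 and picks S; Brio would get 3.
- Y: Alto compares -7, -7, 9, -8 and picks L; Brio would get -6.
- Z: Alto compares -1, -3, -6, 8 and picks XL; Brio would get 2.
Among -9, 3, -6, 2, the best is 3 at X. Subgame-perfect outcome: (S, X) with payoffs (9, 3).
Under simultaneous play:
Alto's best replies: W→S; X→S; Y→L; Z→XL.
Brio's best replies: S→Y; M→X; L→X; XL→Z.
The unique mutual best reply is (XL, Z), giving (8, 2).
Alto earns 9 sequentially versus 8 at the Nash outcome: better off.

better off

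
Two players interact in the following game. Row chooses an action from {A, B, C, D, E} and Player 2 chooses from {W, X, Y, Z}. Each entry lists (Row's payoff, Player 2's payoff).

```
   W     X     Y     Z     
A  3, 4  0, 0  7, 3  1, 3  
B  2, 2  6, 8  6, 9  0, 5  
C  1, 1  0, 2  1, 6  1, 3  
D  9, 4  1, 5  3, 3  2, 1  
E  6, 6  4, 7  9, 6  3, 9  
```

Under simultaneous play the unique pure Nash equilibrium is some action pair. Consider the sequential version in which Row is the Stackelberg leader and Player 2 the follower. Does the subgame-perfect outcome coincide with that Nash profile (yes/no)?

no

Player 2 best-responds to each possible Row move:
- A: BR = W, leader payoff 3.
- B: BR = Y, leader payoff 6.
- C: BR = Y, leader payoff 1.
- D: BR = X, leader payoff 1.
- E: BR = Z, leader payoff 3.
Among 3, 6, 1, 1, 3, the best is 6 at B. Subgame-perfect outcome: (B, Y) with payoffs (6, 9).
For the simultaneous game, intersect best replies.
Row's best replies: W→D; X→B; Y→E; Z→E.
Player 2's best replies: A→W; B→Y; C→Y; D→X; E→Z.
The unique mutual best reply is (E, Z), giving (3, 9).
Sequential outcome (B, Y) differs from the Nash profile (E, Z).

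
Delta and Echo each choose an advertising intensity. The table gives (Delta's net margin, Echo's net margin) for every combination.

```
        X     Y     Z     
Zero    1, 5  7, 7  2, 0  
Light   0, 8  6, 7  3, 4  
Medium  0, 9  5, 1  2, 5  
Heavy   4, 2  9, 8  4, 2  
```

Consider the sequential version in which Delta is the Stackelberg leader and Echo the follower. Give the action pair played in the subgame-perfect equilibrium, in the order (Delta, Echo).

Solve by backward induction (Delta leads).
- Zero: BR = Y, leader payoff 7.
- Light: BR = X, leader payoff 0.
- Medium: BR = X, leader payoff 0.
- Heavy: BR = Y, leader payoff 9.
Maximizing over 7, 0, 0, 9, Delta chooses Heavy. Subgame-perfect outcome: (Heavy, Y) with payoffs (9, 8).

(Heavy, Y)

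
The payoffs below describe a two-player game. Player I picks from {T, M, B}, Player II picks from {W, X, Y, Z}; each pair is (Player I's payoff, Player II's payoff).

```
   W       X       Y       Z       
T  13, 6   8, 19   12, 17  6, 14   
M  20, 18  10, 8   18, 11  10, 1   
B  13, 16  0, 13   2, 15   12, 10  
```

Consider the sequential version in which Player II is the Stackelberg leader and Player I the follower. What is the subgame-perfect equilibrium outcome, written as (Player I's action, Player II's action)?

(M, W)

Work backward from Player I's decision.
- W: BR = M, leader payoff 18.
- X: BR = M, leader payoff 8.
- Y: BR = M, leader payoff 11.
- Z: BR = B, leader payoff 10.
Among 18, 8, 11, 10, the best is 18 at W. Subgame-perfect outcome: (M, W) with payoffs (20, 18).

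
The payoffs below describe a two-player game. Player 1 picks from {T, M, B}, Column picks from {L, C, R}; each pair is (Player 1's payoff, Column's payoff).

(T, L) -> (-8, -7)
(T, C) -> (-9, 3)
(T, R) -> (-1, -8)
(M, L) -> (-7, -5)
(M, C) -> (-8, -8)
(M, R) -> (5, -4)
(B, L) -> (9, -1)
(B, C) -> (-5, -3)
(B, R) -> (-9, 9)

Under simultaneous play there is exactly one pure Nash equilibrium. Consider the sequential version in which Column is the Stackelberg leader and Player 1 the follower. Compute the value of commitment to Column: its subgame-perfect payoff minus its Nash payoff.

3

Solve by backward induction (Column leads).
- L → Player 1 plays B (best of -8, -7, 9); Column gets -1.
- C → Player 1 plays B (best of -9, -8, -5); Column gets -3.
- R → Player 1 plays M (best of -1, 5, -9); Column gets -4.
Among -1, -3, -4, the best is -1 at L. Subgame-perfect outcome: (B, L) with payoffs (9, -1).
Now find the simultaneous Nash equilibrium.
Player 1's best replies: L→B; C→B; R→M.
Column's best replies: T→C; M→R; B→R.
The unique mutual best reply is (M, R), giving (5, -4).
Column's commitment gain: -1 − -4 = 3.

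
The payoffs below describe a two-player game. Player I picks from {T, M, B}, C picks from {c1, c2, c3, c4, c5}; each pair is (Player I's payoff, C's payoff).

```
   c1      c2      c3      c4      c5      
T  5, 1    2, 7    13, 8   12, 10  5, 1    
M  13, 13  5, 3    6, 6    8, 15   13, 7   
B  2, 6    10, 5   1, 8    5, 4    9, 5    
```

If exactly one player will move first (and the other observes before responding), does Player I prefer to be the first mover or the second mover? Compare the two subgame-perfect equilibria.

second

If Player I leads: C's best replies are T→c4, M→c4, B→c3; Player I's induced payoffs 12, 8, 1; outcome (T, c4), payoffs (12, 10).
If C leads: Player I's best replies are c1→M, c2→B, c3→T, c4→T, c5→M; C's induced payoffs 13, 5, 8, 10, 7; outcome (M, c1), payoffs (13, 13).
Player I gets 12 moving first and 13 moving second, so Player I prefers to move second.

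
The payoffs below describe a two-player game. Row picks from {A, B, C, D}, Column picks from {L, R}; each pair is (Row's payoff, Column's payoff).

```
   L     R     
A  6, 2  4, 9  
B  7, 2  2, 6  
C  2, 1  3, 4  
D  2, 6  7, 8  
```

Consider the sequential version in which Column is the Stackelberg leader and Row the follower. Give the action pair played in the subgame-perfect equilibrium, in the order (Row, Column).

(D, R)

Row best-responds to each possible Column move:
- L → Row plays B (best of 6, 7, 2, 2); Column gets 2.
- R → Row plays D (best of 4, 2, 3, 7); Column gets 8.
Maximizing over 2, 8, Column chooses R. Subgame-perfect outcome: (D, R) with payoffs (7, 8).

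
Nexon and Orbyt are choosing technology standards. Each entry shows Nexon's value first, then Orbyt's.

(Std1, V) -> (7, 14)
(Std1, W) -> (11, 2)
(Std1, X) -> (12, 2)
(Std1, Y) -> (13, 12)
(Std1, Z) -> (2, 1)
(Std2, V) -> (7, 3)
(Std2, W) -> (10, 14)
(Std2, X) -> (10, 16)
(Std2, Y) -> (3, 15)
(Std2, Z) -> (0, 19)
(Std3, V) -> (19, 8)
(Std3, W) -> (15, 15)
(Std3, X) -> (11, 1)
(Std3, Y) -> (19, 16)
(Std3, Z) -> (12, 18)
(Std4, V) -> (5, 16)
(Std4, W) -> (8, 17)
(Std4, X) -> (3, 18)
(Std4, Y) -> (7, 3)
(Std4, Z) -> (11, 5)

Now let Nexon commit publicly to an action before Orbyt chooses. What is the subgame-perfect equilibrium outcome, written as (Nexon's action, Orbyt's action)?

(Std3, Z)

Backward induction with Nexon moving first.
- Std1 → Orbyt plays V (best of 14, 2, 2, 12, 1); Nexon gets 7.
- Std2 → Orbyt plays Z (best of 3, 14, 16, 15, 19); Nexon gets 0.
- Std3 → Orbyt plays Z (best of 8, 15, 1, 16, 18); Nexon gets 12.
- Std4 → Orbyt plays X (best of 16, 17, 18, 3, 5); Nexon gets 3.
Maximizing over 7, 0, 12, 3, Nexon chooses Std3. Subgame-perfect outcome: (Std3, Z) with payoffs (12, 18).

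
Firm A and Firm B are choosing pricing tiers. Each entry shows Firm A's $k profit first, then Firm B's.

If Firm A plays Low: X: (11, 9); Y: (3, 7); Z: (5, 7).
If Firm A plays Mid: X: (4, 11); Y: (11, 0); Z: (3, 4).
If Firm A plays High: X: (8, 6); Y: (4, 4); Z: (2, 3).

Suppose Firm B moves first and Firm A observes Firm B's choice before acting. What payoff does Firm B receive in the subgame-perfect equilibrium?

Firm A best-responds to each possible Firm B move:
- X: BR = Low, leader payoff 9.
- Y: BR = Mid, leader payoff 0.
- Z: BR = Low, leader payoff 7.
Among 9, 0, 7, the best is 9 at X. Subgame-perfect outcome: (Low, X) with payoffs (11, 9).

9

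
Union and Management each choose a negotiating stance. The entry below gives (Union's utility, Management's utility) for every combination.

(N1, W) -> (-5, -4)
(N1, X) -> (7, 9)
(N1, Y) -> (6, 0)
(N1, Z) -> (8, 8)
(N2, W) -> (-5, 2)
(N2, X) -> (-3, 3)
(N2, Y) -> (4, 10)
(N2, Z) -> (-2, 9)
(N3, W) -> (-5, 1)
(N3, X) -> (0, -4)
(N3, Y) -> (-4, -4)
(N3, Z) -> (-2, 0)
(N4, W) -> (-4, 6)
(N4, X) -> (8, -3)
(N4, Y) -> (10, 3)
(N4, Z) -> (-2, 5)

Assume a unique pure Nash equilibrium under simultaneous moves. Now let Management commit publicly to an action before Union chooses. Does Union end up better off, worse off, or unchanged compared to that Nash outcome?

better off

Union best-responds to each possible Management move:
- W: BR = N4, leader payoff 6.
- X: BR = N4, leader payoff -3.
- Y: BR = N4, leader payoff 3.
- Z: BR = N1, leader payoff 8.
Maximizing over 6, -3, 3, 8, Management chooses Z. Subgame-perfect outcome: (N1, Z) with payoffs (8, 8).
Under simultaneous play:
Union's best replies: W→N4; X→N4; Y→N4; Z→N1.
Management's best replies: N1→X; N2→Y; N3→W; N4→W.
The unique mutual best reply is (N4, W), giving (-4, 6).
Union earns 8 sequentially versus -4 at the Nash outcome: better off.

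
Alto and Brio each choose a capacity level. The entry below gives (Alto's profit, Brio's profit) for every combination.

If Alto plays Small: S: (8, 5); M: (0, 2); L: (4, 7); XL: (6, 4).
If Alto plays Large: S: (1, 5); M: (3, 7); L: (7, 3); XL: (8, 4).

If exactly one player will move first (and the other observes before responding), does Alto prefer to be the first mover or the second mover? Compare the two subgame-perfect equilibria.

If Alto leads: Brio's best replies are Small→L, Large→M; Alto's induced payoffs 4, 3; outcome (Small, L), payoffs (4, 7).
If Brio leads: Alto's best replies are S→Small, M→Large, L→Large, XL→Large; Brio's induced payoffs 5, 7, 3, 4; outcome (Large, M), payoffs (3, 7).
Alto gets 4 moving first and 3 moving second, so Alto prefers to move first.

first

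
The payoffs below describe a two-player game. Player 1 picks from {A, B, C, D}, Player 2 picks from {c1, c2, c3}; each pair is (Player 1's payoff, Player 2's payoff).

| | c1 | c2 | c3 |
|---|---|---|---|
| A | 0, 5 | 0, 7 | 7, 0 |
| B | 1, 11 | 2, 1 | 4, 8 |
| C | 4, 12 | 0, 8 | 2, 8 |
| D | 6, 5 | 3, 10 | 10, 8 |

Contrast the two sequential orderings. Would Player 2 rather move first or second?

If Player 1 leads: Player 2's best replies are A→c2, B→c1, C→c1, D→c2; Player 1's induced payoffs 0, 1, 4, 3; outcome (C, c1), payoffs (4, 12).
If Player 2 leads: Player 1's best replies are c1→D, c2→D, c3→D; Player 2's induced payoffs 5, 10, 8; outcome (D, c2), payoffs (3, 10).
Player 2 gets 10 moving first and 12 moving second, so Player 2 prefers to move second.

second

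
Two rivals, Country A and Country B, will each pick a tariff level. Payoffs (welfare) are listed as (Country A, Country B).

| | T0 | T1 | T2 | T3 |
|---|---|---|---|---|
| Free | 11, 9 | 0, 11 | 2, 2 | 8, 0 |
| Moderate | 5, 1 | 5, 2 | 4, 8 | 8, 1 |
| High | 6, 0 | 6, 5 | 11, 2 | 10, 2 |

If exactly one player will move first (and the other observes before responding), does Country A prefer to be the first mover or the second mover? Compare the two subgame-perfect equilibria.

If Country A leads: Country B's best replies are Free→T1, Moderate→T2, High→T1; Country A's induced payoffs 0, 4, 6; outcome (High, T1), payoffs (6, 5).
If Country B leads: Country A's best replies are T0→Free, T1→High, T2→High, T3→High; Country B's induced payoffs 9, 5, 2, 2; outcome (Free, T0), payoffs (11, 9).
Country A gets 6 moving first and 11 moving second, so Country A prefers to move second.

second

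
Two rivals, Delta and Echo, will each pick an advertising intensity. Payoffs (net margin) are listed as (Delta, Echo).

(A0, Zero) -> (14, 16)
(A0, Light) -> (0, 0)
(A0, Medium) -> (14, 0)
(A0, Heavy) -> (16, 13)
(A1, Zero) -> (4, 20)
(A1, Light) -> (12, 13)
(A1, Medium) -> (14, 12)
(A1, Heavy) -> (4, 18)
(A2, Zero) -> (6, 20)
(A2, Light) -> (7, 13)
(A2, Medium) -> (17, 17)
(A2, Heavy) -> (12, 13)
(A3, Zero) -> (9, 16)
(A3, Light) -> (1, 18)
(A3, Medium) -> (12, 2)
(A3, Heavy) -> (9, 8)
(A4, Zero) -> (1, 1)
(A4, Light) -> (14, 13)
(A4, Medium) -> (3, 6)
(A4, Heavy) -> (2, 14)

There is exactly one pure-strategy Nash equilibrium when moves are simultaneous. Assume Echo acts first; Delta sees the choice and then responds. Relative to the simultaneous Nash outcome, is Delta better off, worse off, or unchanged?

Backward induction with Echo moving first.
- Zero → Delta plays A0 (best of 14, 4, 6, 9, 1); Echo gets 16.
- Light → Delta plays A4 (best of 0, 12, 7, 1, 14); Echo gets 13.
- Medium → Delta plays A2 (best of 14, 14, 17, 12, 3); Echo gets 17.
- Heavy → Delta plays A0 (best of 16, 4, 12, 9, 2); Echo gets 13.
Echo's induced payoffs are 16, 13, 17, 13, so Echo commits to Medium. Subgame-perfect outcome: (A2, Medium) with payoffs (17, 17).
For the simultaneous game, intersect best replies.
Delta's best replies: Zero→A0; Light→A4; Medium→A2; Heavy→A0.
Echo's best replies: A0→Zero; A1→Zero; A2→Zero; A3→Light; A4→Heavy.
Only (A0, Zero) has each player best-responding; Nash payoffs (14, 16).
Delta earns 17 sequentially versus 14 at the Nash outcome: better off.

better off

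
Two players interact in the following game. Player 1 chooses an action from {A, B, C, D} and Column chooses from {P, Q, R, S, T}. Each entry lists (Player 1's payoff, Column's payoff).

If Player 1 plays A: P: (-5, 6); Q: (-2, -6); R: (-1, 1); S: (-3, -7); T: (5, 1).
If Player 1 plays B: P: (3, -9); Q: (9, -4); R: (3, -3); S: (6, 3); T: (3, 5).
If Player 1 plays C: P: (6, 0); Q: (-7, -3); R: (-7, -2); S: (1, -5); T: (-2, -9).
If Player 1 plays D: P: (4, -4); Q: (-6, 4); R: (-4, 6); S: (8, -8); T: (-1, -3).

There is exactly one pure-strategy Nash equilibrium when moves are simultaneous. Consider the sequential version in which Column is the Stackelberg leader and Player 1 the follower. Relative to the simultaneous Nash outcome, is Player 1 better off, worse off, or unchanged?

worse off

Backward induction with Column moving first.
- P: Player 1 compares -5, 3, 6, 4 and picks C; Column would get 0.
- Q: Player 1 compares -2, 9, -7, -6 and picks B; Column would get -4.
- R: Player 1 compares -1, 3, -7, -4 and picks B; Column would get -3.
- S: Player 1 compares -3, 6, 1, 8 and picks D; Column would get -8.
- T: Player 1 compares 5, 3, -2, -1 and picks A; Column would get 1.
Among 0, -4, -3, -8, 1, the best is 1 at T. Subgame-perfect outcome: (A, T) with payoffs (5, 1).
Now find the simultaneous Nash equilibrium.
Player 1's best replies: P→C; Q→B; R→B; S→D; T→A.
Column's best replies: A→P; B→T; C→P; D→R.
The unique mutual best reply is (C, P), giving (6, 0).
Player 1 earns 5 sequentially versus 6 at the Nash outcome: worse off.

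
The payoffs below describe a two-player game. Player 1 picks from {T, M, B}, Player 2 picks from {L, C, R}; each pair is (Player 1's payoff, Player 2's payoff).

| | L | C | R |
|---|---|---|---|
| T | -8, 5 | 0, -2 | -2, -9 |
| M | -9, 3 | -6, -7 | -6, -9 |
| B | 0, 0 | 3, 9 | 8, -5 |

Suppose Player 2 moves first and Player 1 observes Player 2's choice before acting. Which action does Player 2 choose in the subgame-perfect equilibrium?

Player 1 best-responds to each possible Player 2 move:
- L → Player 1 plays B (best of -8, -9, 0); Player 2 gets 0.
- C → Player 1 plays B (best of 0, -6, 3); Player 2 gets 9.
- R → Player 1 plays B (best of -2, -6, 8); Player 2 gets -5.
Maximizing over 0, 9, -5, Player 2 chooses C. Subgame-perfect outcome: (B, C) with payoffs (3, 9).

C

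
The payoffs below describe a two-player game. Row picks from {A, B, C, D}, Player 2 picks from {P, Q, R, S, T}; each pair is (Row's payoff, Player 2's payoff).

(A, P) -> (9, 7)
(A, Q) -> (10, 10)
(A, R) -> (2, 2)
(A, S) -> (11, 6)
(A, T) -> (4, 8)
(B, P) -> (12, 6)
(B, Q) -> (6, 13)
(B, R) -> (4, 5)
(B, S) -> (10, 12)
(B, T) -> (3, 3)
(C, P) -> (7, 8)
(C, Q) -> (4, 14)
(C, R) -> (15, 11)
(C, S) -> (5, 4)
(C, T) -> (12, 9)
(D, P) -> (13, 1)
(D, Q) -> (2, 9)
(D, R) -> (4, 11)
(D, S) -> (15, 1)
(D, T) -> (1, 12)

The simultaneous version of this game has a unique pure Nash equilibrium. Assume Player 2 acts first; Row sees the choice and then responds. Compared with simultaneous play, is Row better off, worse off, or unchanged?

Solve by backward induction (Player 2 leads).
- P → Row plays D (best of 9, 12, 7, 13); Player 2 gets 1.
- Q → Row plays A (best of 10, 6, 4, 2); Player 2 gets 10.
- R → Row plays C (best of 2, 4, 15, 4); Player 2 gets 11.
- S → Row plays D (best of 11, 10, 5, 15); Player 2 gets 1.
- T → Row plays C (best of 4, 3, 12, 1); Player 2 gets 9.
Among 1, 10, 11, 1, 9, the best is 11 at R. Subgame-perfect outcome: (C, R) with payoffs (15, 11).
Now find the simultaneous Nash equilibrium.
Row's best replies: P→D; Q→A; R→C; S→D; T→C.
Player 2's best replies: A→Q; B→Q; C→Q; D→T.
Only (A, Q) has each player best-responding; Nash payoffs (10, 10).
Row earns 15 sequentially versus 10 at the Nash outcome: better off.

better off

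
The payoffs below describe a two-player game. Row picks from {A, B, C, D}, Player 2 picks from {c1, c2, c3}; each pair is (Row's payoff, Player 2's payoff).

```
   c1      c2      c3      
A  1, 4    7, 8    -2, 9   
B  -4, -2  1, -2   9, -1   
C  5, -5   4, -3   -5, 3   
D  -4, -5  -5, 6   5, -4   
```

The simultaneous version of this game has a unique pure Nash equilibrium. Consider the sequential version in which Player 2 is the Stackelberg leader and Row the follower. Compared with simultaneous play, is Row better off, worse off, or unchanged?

worse off

Work backward from Row's decision.
- c1: BR = C, leader payoff -5.
- c2: BR = A, leader payoff 8.
- c3: BR = B, leader payoff -1.
Player 2's induced payoffs are -5, 8, -1, so Player 2 commits to c2. Subgame-perfect outcome: (A, c2) with payoffs (7, 8).
Now find the simultaneous Nash equilibrium.
Row's best replies: c1→C; c2→A; c3→B.
Player 2's best replies: A→c3; B→c3; C→c3; D→c2.
The unique mutual best reply is (B, c3), giving (9, -1).
Row earns 7 sequentially versus 9 at the Nash outcome: worse off.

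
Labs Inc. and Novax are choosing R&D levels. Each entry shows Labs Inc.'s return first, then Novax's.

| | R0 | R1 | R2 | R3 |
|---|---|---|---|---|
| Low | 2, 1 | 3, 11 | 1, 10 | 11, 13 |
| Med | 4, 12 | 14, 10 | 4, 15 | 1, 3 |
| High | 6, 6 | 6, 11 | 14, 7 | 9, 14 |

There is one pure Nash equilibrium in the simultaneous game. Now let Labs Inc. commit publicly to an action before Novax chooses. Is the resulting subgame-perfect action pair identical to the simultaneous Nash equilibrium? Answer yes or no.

Work backward from Novax's decision.
- Low: BR = R3, leader payoff 11.
- Med: BR = R2, leader payoff 4.
- High: BR = R3, leader payoff 9.
Labs Inc.'s induced payoffs are 11, 4, 9, so Labs Inc. commits to Low. Subgame-perfect outcome: (Low, R3) with payoffs (11, 13).
Now find the simultaneous Nash equilibrium.
Labs Inc.'s best replies: R0→High; R1→Med; R2→High; R3→Low.
Novax's best replies: Low→R3; Med→R2; High→R3.
Only (Low, R3) has each player best-responding; Nash payoffs (11, 13).
Sequential outcome (Low, R3) coincides with the Nash profile (Low, R3).

yes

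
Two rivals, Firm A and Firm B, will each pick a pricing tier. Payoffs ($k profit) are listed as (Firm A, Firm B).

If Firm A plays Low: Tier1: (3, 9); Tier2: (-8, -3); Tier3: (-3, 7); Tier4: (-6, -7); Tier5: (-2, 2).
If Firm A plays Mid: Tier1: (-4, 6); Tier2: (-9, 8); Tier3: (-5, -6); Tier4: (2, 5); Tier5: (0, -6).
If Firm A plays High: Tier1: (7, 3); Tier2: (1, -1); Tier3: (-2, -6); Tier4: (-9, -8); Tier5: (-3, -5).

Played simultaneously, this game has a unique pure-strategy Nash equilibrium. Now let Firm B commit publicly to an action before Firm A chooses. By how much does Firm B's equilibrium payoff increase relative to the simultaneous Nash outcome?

2

Solve by backward induction (Firm B leads).
- Tier1 → Firm A plays High (best of 3, -4, 7); Firm B gets 3.
- Tier2 → Firm A plays High (best of -8, -9, 1); Firm B gets -1.
- Tier3 → Firm A plays High (best of -3, -5, -2); Firm B gets -6.
- Tier4 → Firm A plays Mid (best of -6, 2, -9); Firm B gets 5.
- Tier5 → Firm A plays Mid (best of -2, 0, -3); Firm B gets -6.
Firm B's induced payoffs are 3, -1, -6, 5, -6, so Firm B commits to Tier4. Subgame-perfect outcome: (Mid, Tier4) with payoffs (2, 5).
For the simultaneous game, intersect best replies.
Firm A's best replies: Tier1→High; Tier2→High; Tier3→High; Tier4→Mid; Tier5→Mid.
Firm B's best replies: Low→Tier1; Mid→Tier2; High→Tier1.
The unique mutual best reply is (High, Tier1), giving (7, 3).
Firm B's commitment gain: 5 − 3 = 2.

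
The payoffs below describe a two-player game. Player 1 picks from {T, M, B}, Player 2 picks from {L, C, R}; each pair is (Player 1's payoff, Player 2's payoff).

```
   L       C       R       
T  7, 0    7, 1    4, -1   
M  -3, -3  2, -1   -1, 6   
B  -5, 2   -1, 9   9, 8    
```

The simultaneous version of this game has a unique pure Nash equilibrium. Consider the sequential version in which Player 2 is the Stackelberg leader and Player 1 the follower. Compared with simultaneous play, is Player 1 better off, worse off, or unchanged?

Backward induction with Player 2 moving first.
- L → Player 1 plays T (best of 7, -3, -5); Player 2 gets 0.
- C → Player 1 plays T (best of 7, 2, -1); Player 2 gets 1.
- R → Player 1 plays B (best of 4, -1, 9); Player 2 gets 8.
Maximizing over 0, 1, 8, Player 2 chooses R. Subgame-perfect outcome: (B, R) with payoffs (9, 8).
For the simultaneous game, intersect best replies.
Player 1's best replies: L→T; C→T; R→B.
Player 2's best replies: T→C; M→R; B→C.
The unique mutual best reply is (T, C), giving (7, 1).
Player 1 earns 9 sequentially versus 7 at the Nash outcome: better off.

better off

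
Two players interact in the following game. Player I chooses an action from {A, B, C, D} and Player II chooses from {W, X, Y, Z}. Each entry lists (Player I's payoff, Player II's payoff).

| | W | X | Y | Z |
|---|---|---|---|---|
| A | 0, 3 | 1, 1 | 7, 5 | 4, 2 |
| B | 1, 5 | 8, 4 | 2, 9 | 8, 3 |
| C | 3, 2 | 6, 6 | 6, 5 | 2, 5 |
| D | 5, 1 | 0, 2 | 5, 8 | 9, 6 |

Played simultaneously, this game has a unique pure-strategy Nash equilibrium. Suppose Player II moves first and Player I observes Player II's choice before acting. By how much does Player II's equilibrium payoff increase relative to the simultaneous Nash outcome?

Backward induction with Player II moving first.
- W → Player I plays D (best of 0, 1, 3, 5); Player II gets 1.
- X → Player I plays B (best of 1, 8, 6, 0); Player II gets 4.
- Y → Player I plays A (best of 7, 2, 6, 5); Player II gets 5.
- Z → Player I plays D (best of 4, 8, 2, 9); Player II gets 6.
Player II's induced payoffs are 1, 4, 5, 6, so Player II commits to Z. Subgame-perfect outcome: (D, Z) with payoffs (9, 6).
Under simultaneous play:
Player I's best replies: W→D; X→B; Y→A; Z→D.
Player II's best replies: A→Y; B→Y; C→X; D→Y.
The unique mutual best reply is (A, Y), giving (7, 5).
Player II's commitment gain: 6 − 5 = 1.

1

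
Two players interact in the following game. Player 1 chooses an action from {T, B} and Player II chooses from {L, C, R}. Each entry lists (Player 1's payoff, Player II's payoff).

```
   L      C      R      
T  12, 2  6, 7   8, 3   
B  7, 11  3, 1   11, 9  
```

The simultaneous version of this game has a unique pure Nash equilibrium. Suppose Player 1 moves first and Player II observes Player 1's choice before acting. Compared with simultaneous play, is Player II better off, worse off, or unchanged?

better off

Backward induction with Player 1 moving first.
- T: BR = C, leader payoff 6.
- B: BR = L, leader payoff 7.
Player 1's induced payoffs are 6, 7, so Player 1 commits to B. Subgame-perfect outcome: (B, L) with payoffs (7, 11).
Under simultaneous play:
Player 1's best replies: L→T; C→T; R→B.
Player II's best replies: T→C; B→L.
Only (T, C) has each player best-responding; Nash payoffs (6, 7).
Player II earns 11 sequentially versus 7 at the Nash outcome: better off.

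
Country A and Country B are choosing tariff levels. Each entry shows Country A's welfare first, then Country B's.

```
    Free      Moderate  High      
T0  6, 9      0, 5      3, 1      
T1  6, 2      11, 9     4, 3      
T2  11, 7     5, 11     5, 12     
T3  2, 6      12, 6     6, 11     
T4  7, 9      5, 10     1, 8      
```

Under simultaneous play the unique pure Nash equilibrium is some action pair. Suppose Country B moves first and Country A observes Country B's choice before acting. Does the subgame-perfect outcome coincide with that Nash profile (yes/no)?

Solve by backward induction (Country B leads).
- Free → Country A plays T2 (best of 6, 6, 11, 2, 7); Country B gets 7.
- Moderate → Country A plays T3 (best of 0, 11, 5, 12, 5); Country B gets 6.
- High → Country A plays T3 (best of 3, 4, 5, 6, 1); Country B gets 11.
Maximizing over 7, 6, 11, Country B chooses High. Subgame-perfect outcome: (T3, High) with payoffs (6, 11).
Under simultaneous play:
Country A's best replies: Free→T2; Moderate→T3; High→T3.
Country B's best replies: T0→Free; T1→Moderate; T2→High; T3→High; T4→Moderate.
The unique mutual best reply is (T3, High), giving (6, 11).
Sequential outcome (T3, High) coincides with the Nash profile (T3, High).

yes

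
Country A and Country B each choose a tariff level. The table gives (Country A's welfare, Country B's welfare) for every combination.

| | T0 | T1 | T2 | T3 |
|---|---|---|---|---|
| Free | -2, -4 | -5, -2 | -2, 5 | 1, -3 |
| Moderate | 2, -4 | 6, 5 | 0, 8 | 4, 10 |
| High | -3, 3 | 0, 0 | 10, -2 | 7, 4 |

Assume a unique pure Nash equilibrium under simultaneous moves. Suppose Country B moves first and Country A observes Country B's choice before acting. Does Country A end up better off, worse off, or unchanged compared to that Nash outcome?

Work backward from Country A's decision.
- T0: Country A compares -2, 2, -3 and picks Moderate; Country B would get -4.
- T1: Country A compares -5, 6, 0 and picks Moderate; Country B would get 5.
- T2: Country A compares -2, 0, 10 and picks High; Country B would get -2.
- T3: Country A compares 1, 4, 7 and picks High; Country B would get 4.
Country B's induced payoffs are -4, 5, -2, 4, so Country B commits to T1. Subgame-perfect outcome: (Moderate, T1) with payoffs (6, 5).
Under simultaneous play:
Country A's best replies: T0→Moderate; T1→Moderate; T2→High; T3→High.
Country B's best replies: Free→T2; Moderate→T3; High→T3.
Only (High, T3) has each player best-responding; Nash payoffs (7, 4).
Country A earns 6 sequentially versus 7 at the Nash outcome: worse off.

worse off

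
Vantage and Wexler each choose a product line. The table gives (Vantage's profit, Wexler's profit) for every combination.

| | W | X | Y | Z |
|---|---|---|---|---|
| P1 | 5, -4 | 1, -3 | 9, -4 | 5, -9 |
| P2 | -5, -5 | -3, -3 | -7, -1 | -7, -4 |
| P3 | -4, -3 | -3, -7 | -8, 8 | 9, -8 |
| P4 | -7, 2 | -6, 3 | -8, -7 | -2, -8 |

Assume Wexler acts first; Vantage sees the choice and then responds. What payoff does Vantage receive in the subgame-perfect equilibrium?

Work backward from Vantage's decision.
- W: BR = P1, leader payoff -4.
- X: BR = P1, leader payoff -3.
- Y: BR = P1, leader payoff -4.
- Z: BR = P3, leader payoff -8.
Wexler's induced payoffs are -4, -3, -4, -8, so Wexler commits to X. Subgame-perfect outcome: (P1, X) with payoffs (1, -3).

1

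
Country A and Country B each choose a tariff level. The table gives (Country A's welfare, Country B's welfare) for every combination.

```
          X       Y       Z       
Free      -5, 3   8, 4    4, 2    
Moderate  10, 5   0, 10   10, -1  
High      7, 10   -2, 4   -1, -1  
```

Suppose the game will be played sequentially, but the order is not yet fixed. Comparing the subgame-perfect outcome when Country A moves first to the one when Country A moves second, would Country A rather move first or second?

If Country A leads: Country B's best replies are Free→Y, Moderate→Y, High→X; Country A's induced payoffs 8, 0, 7; outcome (Free, Y), payoffs (8, 4).
If Country B leads: Country A's best replies are X→Moderate, Y→Free, Z→Moderate; Country B's induced payoffs 5, 4, -1; outcome (Moderate, X), payoffs (10, 5).
Country A gets 8 moving first and 10 moving second, so Country A prefers to move second.

second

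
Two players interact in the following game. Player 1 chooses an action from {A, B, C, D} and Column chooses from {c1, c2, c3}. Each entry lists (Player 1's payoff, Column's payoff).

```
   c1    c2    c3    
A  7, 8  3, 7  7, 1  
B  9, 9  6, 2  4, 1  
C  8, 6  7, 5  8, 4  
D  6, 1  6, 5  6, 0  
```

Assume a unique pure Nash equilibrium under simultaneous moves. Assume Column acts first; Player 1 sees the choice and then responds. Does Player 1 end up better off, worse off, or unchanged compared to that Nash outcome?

Backward induction with Column moving first.
- c1: Player 1 compares 7, 9, 8, 6 and picks B; Column would get 9.
- c2: Player 1 compares 3, 6, 7, 6 and picks C; Column would get 5.
- c3: Player 1 compares 7, 4, 8, 6 and picks C; Column would get 4.
Among 9, 5, 4, the best is 9 at c1. Subgame-perfect outcome: (B, c1) with payoffs (9, 9).
For the simultaneous game, intersect best replies.
Player 1's best replies: c1→B; c2→C; c3→C.
Column's best replies: A→c1; B→c1; C→c1; D→c2.
Only (B, c1) has each player best-responding; Nash payoffs (9, 9).
Player 1 earns 9 sequentially versus 9 at the Nash outcome: unchanged.

unchanged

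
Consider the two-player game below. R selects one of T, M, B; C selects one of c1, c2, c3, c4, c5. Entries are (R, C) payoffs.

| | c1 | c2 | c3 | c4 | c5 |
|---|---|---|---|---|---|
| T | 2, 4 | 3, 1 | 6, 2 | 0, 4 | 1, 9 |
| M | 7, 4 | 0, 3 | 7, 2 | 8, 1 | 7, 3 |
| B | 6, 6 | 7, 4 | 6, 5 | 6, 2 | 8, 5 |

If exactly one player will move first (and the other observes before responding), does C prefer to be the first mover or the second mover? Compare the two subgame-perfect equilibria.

first

If R leads: C's best replies are T→c5, M→c1, B→c1; R's induced payoffs 1, 7, 6; outcome (M, c1), payoffs (7, 4).
If C leads: R's best replies are c1→M, c2→B, c3→M, c4→M, c5→B; C's induced payoffs 4, 4, 2, 1, 5; outcome (B, c5), payoffs (8, 5).
C gets 5 moving first and 4 moving second, so C prefers to move first.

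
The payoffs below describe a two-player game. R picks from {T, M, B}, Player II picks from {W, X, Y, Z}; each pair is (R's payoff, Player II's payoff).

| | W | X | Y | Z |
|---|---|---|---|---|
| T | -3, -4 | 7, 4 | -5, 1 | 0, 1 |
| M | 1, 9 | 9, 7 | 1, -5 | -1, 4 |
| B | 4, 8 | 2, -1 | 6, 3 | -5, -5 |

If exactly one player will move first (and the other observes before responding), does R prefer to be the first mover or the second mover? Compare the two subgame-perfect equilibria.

If R leads: Player II's best replies are T→X, M→W, B→W; R's induced payoffs 7, 1, 4; outcome (T, X), payoffs (7, 4).
If Player II leads: R's best replies are W→B, X→M, Y→B, Z→T; Player II's induced payoffs 8, 7, 3, 1; outcome (B, W), payoffs (4, 8).
R gets 7 moving first and 4 moving second, so R prefers to move first.

first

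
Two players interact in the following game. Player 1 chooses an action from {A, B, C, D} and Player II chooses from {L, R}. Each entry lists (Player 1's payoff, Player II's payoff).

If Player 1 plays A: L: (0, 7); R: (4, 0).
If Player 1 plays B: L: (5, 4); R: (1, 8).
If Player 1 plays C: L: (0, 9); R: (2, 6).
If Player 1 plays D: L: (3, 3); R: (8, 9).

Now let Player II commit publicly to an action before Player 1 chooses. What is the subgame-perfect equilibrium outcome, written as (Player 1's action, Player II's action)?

(D, R)

Player 1 best-responds to each possible Player II move:
- L: Player 1 compares 0, 5, 0, 3 and picks B; Player II would get 4.
- R: Player 1 compares 4, 1, 2, 8 and picks D; Player II would get 9.
Maximizing over 4, 9, Player II chooses R. Subgame-perfect outcome: (D, R) with payoffs (8, 9).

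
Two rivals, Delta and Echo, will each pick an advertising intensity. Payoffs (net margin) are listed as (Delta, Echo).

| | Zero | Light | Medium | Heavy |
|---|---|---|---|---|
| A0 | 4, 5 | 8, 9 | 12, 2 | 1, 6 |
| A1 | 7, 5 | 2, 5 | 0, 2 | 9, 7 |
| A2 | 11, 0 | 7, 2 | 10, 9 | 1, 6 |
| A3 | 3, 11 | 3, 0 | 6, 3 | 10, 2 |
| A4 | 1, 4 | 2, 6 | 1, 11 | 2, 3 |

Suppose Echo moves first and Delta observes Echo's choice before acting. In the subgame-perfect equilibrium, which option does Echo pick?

Light

Delta best-responds to each possible Echo move:
- Zero → Delta plays A2 (best of 4, 7, 11, 3, 1); Echo gets 0.
- Light → Delta plays A0 (best of 8, 2, 7, 3, 2); Echo gets 9.
- Medium → Delta plays A0 (best of 12, 0, 10, 6, 1); Echo gets 2.
- Heavy → Delta plays A3 (best of 1, 9, 1, 10, 2); Echo gets 2.
Among 0, 9, 2, 2, the best is 9 at Light. Subgame-perfect outcome: (A0, Light) with payoffs (8, 9).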